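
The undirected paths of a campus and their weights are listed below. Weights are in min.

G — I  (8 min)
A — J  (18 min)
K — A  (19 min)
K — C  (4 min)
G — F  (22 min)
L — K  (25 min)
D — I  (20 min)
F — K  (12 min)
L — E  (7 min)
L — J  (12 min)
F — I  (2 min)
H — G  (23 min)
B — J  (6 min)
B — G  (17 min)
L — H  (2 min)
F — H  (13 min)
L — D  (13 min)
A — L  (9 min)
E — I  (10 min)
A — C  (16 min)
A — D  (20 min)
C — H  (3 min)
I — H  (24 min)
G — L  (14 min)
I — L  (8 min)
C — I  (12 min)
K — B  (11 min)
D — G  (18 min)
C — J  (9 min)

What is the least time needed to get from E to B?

25 min

Settle nodes by increasing distance from E:
E: 0
L: 7  (via E)
H: 9  (via L)
I: 10  (via E)
C: 12  (via H)
F: 12  (via I)
A: 16  (via L)
K: 16  (via C)
G: 18  (via I)
J: 19  (via L)
D: 20  (via L)
B: 25  (via J)
Shortest route: E → L → J → B = 25 min.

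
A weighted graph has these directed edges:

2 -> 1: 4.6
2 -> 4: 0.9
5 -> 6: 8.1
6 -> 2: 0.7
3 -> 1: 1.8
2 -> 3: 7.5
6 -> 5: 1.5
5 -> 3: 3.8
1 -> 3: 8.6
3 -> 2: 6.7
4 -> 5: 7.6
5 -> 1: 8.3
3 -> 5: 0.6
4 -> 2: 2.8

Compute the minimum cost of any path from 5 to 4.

Settle nodes by increasing distance from 5:
5: 0
3: 3.8  (via 5)
1: 5.6  (via 3)
6: 8.1  (via 5)
2: 8.8  (via 6)
4: 9.7  (via 2)
Shortest route: 5 → 6 → 2 → 4 = 9.7.

9.7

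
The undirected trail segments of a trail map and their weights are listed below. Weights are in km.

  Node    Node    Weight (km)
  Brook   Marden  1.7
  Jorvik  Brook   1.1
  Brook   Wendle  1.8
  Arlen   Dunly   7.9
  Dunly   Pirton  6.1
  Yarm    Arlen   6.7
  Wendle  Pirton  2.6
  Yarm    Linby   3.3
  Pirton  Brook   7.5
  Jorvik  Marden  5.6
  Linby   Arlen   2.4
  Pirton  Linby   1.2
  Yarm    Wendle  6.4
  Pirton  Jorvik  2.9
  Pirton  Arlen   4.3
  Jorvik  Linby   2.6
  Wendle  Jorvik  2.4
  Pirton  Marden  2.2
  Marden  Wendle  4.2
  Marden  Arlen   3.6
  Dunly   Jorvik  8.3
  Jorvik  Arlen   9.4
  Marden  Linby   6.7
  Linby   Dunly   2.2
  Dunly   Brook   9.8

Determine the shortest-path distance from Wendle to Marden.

3.5 km

Enumerating some paths:
Wendle - Marden: 4.2 = 4.2
Wendle - Brook - Marden: 1.8+1.7 = 3.5
The minimum is 3.5 km via Wendle - Brook - Marden.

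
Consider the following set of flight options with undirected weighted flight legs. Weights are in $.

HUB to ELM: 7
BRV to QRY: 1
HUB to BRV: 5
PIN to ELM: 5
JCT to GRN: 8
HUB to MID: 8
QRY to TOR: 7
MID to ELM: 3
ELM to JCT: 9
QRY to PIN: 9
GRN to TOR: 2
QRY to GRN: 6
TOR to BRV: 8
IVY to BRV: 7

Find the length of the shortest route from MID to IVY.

$20

Compare a few routes:
MID → HUB → BRV → IVY: 8+5+7 = 20
MID → ELM → PIN → QRY → BRV → IVY: 3+5+9+1+7 = 25
MID → ELM → HUB → BRV → IVY: 3+7+5+7 = 22
Cheapest is MID → HUB → BRV → IVY at $20.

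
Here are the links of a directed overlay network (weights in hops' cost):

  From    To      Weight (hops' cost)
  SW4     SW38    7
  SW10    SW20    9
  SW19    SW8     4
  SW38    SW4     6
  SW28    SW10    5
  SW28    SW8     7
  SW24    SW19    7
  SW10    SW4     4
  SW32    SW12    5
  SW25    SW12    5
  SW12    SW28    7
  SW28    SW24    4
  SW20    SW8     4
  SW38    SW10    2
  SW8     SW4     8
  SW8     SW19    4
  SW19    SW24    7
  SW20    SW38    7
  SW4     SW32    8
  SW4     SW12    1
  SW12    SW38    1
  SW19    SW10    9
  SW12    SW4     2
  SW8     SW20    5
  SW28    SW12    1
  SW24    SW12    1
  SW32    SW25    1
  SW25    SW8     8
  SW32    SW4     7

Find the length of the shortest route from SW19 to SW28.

Running Dijkstra from SW19:
SW19: 0
SW8: 4  (via SW19)
SW24: 7  (via SW19)
SW12: 8  (via SW24)
SW20: 9  (via SW8)
SW38: 9  (via SW12)
SW10: 9  (via SW19)
SW4: 10  (via SW12)
SW28: 15  (via SW12)
Shortest route: SW19 → SW24 → SW12 → SW28 = 15 hops' cost.

15 hops' cost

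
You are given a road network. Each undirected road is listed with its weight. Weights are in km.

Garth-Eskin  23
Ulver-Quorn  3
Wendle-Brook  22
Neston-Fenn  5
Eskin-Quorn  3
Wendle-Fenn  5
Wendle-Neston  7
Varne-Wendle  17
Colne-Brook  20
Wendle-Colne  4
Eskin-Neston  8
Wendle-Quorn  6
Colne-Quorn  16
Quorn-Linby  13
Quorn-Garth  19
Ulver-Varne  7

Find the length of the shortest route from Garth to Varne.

Enumerating some paths:
Garth → Quorn → Ulver → Varne: 19+3+7 = 29
Garth → Eskin → Quorn → Ulver → Varne: 23+3+3+7 = 36
Garth → Quorn → Wendle → Varne: 19+6+17 = 42
Cheapest is Garth → Quorn → Ulver → Varne at 29 km.

29 km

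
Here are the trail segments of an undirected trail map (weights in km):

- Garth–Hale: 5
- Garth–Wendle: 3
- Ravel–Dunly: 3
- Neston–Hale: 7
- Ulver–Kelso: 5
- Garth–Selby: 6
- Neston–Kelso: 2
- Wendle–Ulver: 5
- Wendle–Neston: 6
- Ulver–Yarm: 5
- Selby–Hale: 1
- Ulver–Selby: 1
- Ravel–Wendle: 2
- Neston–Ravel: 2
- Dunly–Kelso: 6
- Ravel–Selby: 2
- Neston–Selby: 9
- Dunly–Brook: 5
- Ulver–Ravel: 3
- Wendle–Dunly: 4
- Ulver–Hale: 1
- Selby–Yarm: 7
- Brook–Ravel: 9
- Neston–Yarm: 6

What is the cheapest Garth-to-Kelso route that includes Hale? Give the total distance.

11 km

Shortest Garth→Hale: Garth → Hale = 5
Shortest Hale→Kelso: Hale → Ulver → Kelso = 6
Total via Hale: 5 + 6 = 11 km.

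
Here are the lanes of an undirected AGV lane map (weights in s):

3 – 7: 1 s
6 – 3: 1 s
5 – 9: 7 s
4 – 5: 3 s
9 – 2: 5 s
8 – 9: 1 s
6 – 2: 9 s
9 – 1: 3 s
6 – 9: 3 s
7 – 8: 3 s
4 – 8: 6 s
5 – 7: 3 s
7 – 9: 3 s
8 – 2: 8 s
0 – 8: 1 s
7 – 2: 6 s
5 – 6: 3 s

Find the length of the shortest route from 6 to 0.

Candidate routes:
6 - 9 - 8 - 0: 3+1+1 = 5
6 - 3 - 7 - 8 - 0: 1+1+3+1 = 6
Cheapest is 6 - 9 - 8 - 0 at 5 s.

5 s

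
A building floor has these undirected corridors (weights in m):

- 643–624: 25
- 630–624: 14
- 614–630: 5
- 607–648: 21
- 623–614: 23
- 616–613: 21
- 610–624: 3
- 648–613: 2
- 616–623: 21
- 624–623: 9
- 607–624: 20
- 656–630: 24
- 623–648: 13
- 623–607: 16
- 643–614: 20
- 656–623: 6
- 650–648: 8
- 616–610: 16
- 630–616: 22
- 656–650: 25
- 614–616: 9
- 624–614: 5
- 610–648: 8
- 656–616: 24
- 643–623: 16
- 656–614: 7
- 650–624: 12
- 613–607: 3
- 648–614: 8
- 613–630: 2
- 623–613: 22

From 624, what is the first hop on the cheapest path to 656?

Compare a few routes:
624–623–656: 9+6 = 15
624–614–656: 5+7 = 12
The minimum is 12 m via 624–614–656.
So from 624 the first move is to 614.

614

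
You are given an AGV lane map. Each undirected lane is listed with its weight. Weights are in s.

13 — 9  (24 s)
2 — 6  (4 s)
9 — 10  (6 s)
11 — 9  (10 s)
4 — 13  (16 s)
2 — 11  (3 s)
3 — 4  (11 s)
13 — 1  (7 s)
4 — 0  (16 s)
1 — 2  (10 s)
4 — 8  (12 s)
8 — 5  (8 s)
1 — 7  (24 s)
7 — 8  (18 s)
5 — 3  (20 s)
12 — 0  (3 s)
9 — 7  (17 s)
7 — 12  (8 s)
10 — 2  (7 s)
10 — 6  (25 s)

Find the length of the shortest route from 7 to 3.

38 s

Settle nodes by increasing distance from 7:
7: 0
12: 8  (via 7)
0: 11  (via 12)
9: 17  (via 7)
8: 18  (via 7)
10: 23  (via 9)
1: 24  (via 7)
5: 26  (via 8)
4: 27  (via 0)
11: 27  (via 9)
2: 30  (via 10)
13: 31  (via 1)
6: 34  (via 2)
3: 38  (via 4)
Shortest route: 7–12–0–4–3 = 38 s.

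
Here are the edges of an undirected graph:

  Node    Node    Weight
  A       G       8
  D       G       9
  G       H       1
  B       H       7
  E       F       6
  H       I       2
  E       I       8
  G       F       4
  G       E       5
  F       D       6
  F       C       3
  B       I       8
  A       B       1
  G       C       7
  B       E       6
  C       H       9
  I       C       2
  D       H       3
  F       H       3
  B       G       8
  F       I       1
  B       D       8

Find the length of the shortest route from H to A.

Enumerating some paths:
H - G - A: 1+8 = 9
H - G - B - A: 1+8+1 = 10
H - B - A: 7+1 = 8
The minimum is 8 via H - B - A.

8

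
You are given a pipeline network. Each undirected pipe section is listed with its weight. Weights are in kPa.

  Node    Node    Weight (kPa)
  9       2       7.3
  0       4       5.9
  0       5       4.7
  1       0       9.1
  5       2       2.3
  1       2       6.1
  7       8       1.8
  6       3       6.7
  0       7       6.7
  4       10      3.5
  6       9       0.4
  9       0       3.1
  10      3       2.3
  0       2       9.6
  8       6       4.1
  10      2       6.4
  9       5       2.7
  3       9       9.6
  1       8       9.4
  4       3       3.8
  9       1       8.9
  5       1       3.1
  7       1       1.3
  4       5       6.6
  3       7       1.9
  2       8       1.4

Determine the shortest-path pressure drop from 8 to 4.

Candidate routes:
8 → 7 → 3 → 4: 1.8+1.9+3.8 = 7.5
8 → 7 → 3 → 10 → 4: 1.8+1.9+2.3+3.5 = 9.5
Cheapest is 8 → 7 → 3 → 4 at 7.5 kPa.

7.5 kPa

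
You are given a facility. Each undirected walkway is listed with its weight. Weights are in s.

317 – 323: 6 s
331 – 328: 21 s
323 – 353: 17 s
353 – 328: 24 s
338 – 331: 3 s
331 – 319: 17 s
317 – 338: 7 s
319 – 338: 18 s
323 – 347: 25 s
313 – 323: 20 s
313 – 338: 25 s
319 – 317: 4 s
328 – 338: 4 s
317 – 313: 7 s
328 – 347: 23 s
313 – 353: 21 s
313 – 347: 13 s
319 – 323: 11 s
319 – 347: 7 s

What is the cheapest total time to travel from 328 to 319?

Running Dijkstra from 328:
328: 0
338: 4  (via 328)
331: 7  (via 338)
317: 11  (via 338)
319: 15  (via 317)
Shortest route: 328 → 338 → 317 → 319 = 15 s.

15 s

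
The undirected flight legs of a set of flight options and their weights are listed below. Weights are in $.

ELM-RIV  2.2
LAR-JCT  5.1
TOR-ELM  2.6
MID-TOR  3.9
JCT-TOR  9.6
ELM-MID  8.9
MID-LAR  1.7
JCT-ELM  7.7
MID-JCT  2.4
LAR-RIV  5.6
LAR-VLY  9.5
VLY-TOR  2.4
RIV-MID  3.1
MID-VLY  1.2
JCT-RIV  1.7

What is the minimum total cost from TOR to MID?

$3.6

Shortest distances from TOR:
TOR: 0
VLY: 2.4  (via TOR)
ELM: 2.6  (via TOR)
MID: 3.6  (via VLY)
Shortest route: TOR–VLY–MID = $3.6.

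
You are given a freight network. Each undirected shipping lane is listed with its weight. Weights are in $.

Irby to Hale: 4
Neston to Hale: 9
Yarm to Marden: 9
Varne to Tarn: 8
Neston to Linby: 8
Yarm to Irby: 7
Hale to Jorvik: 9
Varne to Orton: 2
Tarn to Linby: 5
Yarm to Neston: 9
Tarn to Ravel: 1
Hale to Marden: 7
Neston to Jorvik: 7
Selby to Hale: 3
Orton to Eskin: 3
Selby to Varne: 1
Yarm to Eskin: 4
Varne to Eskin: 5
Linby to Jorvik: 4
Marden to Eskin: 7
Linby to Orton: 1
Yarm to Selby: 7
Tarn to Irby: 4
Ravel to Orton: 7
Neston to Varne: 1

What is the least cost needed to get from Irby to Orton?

$10

Shortest distances from Irby:
Irby: 0
Hale: 4  (via Irby)
Tarn: 4  (via Irby)
Ravel: 5  (via Tarn)
Selby: 7  (via Hale)
Yarm: 7  (via Irby)
Varne: 8  (via Selby)
Linby: 9  (via Tarn)
Neston: 9  (via Varne)
Orton: 10  (via Varne)
Shortest route: Irby → Hale → Selby → Varne → Orton = $10.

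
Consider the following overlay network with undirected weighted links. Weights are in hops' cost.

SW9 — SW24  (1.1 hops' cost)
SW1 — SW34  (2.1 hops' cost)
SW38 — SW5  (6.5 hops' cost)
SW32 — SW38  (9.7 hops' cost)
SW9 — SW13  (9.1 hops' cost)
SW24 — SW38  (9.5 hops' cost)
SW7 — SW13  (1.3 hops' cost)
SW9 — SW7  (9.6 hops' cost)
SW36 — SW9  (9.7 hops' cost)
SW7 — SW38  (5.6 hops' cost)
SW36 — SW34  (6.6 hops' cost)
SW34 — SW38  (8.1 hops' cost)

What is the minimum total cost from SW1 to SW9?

Candidate routes:
SW1 - SW34 - SW36 - SW9: 2.1+6.6+9.7 = 18.4
SW1 - SW34 - SW38 - SW24 - SW9: 2.1+8.1+9.5+1.1 = 20.8
SW1 - SW34 - SW38 - SW7 - SW9: 2.1+8.1+5.6+9.6 = 25.4
Cheapest is SW1 - SW34 - SW36 - SW9 at 18.4 hops' cost.

18.4 hops' cost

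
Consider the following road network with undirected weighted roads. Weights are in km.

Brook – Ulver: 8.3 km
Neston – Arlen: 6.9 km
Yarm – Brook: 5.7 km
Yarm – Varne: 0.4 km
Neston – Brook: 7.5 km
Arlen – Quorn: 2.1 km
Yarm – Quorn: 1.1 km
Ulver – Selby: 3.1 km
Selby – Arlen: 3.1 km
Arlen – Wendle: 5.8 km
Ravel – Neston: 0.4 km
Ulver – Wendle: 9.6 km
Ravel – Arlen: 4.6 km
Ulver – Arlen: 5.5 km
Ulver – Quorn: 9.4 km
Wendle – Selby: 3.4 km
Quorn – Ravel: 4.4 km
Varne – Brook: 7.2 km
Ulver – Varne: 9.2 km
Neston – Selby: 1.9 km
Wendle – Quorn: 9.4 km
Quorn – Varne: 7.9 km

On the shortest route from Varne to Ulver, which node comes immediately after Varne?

Candidate routes:
Varne–Yarm–Quorn–Arlen–Selby–Ulver: 0.4+1.1+2.1+3.1+3.1 = 9.8
Varne–Yarm–Quorn–Arlen–Ulver: 0.4+1.1+2.1+5.5 = 9.1
Varne–Ulver: 9.2 = 9.2
Varne–Yarm–Quorn–Ulver: 0.4+1.1+9.4 = 10.9
The minimum is 9.1 km via Varne–Yarm–Quorn–Arlen–Ulver.
So from Varne the first move is to Yarm.

Yarm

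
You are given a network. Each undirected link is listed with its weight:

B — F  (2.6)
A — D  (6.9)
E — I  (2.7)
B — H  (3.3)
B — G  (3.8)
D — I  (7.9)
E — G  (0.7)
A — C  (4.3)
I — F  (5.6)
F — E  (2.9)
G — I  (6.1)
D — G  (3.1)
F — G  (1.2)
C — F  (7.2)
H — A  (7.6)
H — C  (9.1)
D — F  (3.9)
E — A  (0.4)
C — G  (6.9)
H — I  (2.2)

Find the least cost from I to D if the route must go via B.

Shortest I→B: I → H → B = 5.5
Best B to D: B → F → D costing 6.5
Total via B: 5.5 + 6.5 = 12.

12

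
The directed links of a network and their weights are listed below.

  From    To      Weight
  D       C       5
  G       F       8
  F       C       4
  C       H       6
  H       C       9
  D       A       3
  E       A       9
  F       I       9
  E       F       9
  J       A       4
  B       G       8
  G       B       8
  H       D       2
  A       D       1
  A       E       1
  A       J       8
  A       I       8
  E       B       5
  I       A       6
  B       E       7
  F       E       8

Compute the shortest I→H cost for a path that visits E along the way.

Best I to E: I–A–E costing 7
Best E to H: E–F–C–H costing 19
Total via E: 7 + 19 = 26.

26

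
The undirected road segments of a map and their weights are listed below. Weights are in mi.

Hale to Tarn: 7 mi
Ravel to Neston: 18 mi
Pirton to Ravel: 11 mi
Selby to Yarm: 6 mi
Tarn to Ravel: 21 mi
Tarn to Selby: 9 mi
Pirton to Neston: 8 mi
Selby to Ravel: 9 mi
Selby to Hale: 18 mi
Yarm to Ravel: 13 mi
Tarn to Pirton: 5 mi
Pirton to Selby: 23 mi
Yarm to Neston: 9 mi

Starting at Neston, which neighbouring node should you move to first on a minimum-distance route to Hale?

Pirton

Compare a few routes:
Neston - Pirton - Tarn - Hale: 8+5+7 = 20
Neston - Yarm - Selby - Tarn - Hale: 9+6+9+7 = 31
Neston - Yarm - Selby - Hale: 9+6+18 = 33
Cheapest is Neston - Pirton - Tarn - Hale at 20 mi.
So from Neston the first move is to Pirton.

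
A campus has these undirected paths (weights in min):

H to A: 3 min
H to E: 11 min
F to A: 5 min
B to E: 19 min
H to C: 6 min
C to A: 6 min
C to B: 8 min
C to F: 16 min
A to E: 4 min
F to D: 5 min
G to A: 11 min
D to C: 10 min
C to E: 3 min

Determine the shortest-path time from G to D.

21 min

Running Dijkstra from G:
G: 0
A: 11  (via G)
H: 14  (via A)
E: 15  (via A)
F: 16  (via A)
C: 17  (via A)
D: 21  (via F)
Shortest route: G → A → F → D = 21 min.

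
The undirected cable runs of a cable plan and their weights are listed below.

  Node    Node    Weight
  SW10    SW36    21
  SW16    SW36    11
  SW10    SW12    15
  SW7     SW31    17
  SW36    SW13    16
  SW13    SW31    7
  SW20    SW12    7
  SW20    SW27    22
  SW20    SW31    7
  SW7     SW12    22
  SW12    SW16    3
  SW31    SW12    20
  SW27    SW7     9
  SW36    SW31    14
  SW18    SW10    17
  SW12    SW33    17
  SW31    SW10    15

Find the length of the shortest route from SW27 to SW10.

41

Shortest distances from SW27:
SW27: 0
SW7: 9  (via SW27)
SW20: 22  (via SW27)
SW31: 26  (via SW7)
SW12: 29  (via SW20)
SW16: 32  (via SW12)
SW13: 33  (via SW31)
SW36: 40  (via SW31)
SW10: 41  (via SW31)
Shortest route: SW27 → SW7 → SW31 → SW10 = 41.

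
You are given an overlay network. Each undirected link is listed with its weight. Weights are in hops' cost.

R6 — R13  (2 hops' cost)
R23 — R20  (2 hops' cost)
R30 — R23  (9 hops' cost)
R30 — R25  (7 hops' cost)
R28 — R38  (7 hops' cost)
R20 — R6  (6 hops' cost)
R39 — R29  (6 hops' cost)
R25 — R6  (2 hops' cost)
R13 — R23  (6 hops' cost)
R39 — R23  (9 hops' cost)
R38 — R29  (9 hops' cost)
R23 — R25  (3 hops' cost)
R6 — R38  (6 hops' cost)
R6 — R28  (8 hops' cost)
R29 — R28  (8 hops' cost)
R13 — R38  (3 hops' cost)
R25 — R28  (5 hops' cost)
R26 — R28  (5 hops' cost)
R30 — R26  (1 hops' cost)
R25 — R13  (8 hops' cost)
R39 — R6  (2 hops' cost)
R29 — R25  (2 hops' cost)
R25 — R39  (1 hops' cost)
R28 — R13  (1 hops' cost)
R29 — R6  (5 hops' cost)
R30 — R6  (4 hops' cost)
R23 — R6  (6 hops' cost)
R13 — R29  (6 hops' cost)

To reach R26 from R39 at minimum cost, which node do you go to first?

R6

Compare a few routes:
R39 - R6 - R30 - R26: 2+4+1 = 7
R39 - R25 - R6 - R30 - R26: 1+2+4+1 = 8
The minimum is 7 hops' cost via R39 - R6 - R30 - R26.
So from R39 the first move is to R6.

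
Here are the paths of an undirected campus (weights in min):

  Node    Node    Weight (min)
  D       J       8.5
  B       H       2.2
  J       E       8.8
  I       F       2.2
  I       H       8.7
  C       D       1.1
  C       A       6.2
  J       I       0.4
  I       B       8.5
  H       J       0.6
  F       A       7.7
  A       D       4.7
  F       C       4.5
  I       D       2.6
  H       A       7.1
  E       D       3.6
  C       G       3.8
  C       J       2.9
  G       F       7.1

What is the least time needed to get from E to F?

8.4 min

Shortest distances from E:
E: 0
D: 3.6  (via E)
C: 4.7  (via D)
I: 6.2  (via D)
J: 6.6  (via I)
H: 7.2  (via J)
A: 8.3  (via D)
F: 8.4  (via I)
Shortest route: E–D–I–F = 8.4 min.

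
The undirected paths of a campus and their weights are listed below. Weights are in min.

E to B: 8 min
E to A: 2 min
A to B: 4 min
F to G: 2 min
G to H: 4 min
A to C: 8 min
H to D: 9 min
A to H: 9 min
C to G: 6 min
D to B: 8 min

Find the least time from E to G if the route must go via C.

16 min

Shortest E→C: E → A → C = 10
Best C to G: C → G costing 6
Total via C: 10 + 6 = 16 min.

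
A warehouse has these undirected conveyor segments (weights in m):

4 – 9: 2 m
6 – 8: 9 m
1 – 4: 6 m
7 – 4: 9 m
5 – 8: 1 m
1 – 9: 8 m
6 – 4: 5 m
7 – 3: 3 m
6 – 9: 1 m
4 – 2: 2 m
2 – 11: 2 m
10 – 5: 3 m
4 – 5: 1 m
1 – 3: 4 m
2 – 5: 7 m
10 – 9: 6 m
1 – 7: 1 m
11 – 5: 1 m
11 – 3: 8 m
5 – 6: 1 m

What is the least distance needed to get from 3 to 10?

Running Dijkstra from 3:
3: 0
7: 3  (via 3)
1: 4  (via 3)
11: 8  (via 3)
5: 9  (via 11)
2: 10  (via 11)
4: 10  (via 1)
6: 10  (via 5)
8: 10  (via 5)
9: 11  (via 6)
10: 12  (via 5)
Shortest route: 3–11–5–10 = 12 m.

12 m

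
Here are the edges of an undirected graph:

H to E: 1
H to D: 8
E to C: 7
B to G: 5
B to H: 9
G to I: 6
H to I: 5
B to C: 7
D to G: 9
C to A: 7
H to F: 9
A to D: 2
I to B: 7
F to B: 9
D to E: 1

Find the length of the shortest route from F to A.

Settle nodes by increasing distance from F:
F: 0
B: 9  (via F)
H: 9  (via F)
E: 10  (via H)
D: 11  (via E)
A: 13  (via D)
Shortest route: F → H → E → D → A = 13.

13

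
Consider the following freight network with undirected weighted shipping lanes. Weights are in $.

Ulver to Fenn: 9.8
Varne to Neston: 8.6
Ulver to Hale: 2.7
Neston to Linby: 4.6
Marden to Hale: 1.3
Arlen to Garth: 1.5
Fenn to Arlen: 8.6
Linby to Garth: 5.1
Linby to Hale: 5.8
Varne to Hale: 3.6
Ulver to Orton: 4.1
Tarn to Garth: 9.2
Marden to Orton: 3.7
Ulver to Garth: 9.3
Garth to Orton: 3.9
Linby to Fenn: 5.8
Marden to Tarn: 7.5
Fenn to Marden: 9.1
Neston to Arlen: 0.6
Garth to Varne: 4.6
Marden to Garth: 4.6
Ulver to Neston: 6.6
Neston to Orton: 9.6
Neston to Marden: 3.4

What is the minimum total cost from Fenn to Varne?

Shortest distances from Fenn:
Fenn: 0
Linby: 5.8  (via Fenn)
Arlen: 8.6  (via Fenn)
Marden: 9.1  (via Fenn)
Neston: 9.2  (via Arlen)
Ulver: 9.8  (via Fenn)
Garth: 10.1  (via Arlen)
Hale: 10.4  (via Marden)
Orton: 12.8  (via Marden)
Varne: 14  (via Hale)
Shortest route: Fenn → Marden → Hale → Varne = $14.

$14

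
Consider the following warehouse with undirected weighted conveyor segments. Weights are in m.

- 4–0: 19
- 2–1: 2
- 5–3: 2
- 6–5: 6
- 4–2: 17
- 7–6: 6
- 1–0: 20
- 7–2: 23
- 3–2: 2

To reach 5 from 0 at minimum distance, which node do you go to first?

1

Enumerating some paths:
0–1–2–7–6–5: 20+2+23+6+6 = 57
0–1–2–3–5: 20+2+2+2 = 26
0–4–2–3–5: 19+17+2+2 = 40
The minimum is 26 m via 0–1–2–3–5.
So from 0 the first move is to 1.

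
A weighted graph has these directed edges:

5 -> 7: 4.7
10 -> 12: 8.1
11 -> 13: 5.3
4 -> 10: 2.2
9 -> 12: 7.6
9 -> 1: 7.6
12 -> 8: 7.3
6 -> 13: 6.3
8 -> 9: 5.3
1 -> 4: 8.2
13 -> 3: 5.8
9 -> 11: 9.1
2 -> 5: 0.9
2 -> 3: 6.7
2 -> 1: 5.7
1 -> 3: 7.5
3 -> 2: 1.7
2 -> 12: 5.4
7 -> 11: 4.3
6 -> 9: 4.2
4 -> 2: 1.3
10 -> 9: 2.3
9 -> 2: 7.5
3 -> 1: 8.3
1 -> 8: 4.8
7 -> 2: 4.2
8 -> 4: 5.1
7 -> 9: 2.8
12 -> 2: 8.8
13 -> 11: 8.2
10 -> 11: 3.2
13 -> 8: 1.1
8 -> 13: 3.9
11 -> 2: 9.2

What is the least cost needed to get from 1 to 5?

10.1

Running Dijkstra from 1:
1: 0
8: 4.8  (via 1)
3: 7.5  (via 1)
4: 8.2  (via 1)
13: 8.7  (via 8)
2: 9.2  (via 3)
5: 10.1  (via 2)
Shortest route: 1 → 3 → 2 → 5 = 10.1.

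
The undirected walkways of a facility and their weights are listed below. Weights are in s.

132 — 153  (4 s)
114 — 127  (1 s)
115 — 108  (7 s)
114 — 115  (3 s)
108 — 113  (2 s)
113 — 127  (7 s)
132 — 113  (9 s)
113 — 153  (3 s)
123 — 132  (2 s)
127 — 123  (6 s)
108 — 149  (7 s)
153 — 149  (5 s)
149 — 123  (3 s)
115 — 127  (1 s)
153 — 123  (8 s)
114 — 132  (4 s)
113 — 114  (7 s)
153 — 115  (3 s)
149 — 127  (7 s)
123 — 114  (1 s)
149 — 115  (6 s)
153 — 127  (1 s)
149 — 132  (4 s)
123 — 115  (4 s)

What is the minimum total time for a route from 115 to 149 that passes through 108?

Shortest 115→108: 115–108 = 7
Shortest 108→149: 108–149 = 7
Total via 108: 7 + 7 = 14 s.

14 s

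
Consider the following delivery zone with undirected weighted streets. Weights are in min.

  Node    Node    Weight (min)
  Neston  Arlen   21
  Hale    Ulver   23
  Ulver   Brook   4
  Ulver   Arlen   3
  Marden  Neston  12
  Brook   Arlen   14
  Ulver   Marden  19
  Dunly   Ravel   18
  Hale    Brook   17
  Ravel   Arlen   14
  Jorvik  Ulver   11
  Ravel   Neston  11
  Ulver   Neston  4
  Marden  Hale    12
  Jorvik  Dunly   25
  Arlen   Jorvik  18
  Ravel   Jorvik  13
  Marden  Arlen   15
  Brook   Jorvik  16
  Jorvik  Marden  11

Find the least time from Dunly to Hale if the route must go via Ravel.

53 min

Shortest Dunly→Ravel: Dunly–Ravel = 18
Shortest Ravel→Hale: Ravel–Neston–Marden–Hale = 35
Total via Ravel: 18 + 35 = 53 min.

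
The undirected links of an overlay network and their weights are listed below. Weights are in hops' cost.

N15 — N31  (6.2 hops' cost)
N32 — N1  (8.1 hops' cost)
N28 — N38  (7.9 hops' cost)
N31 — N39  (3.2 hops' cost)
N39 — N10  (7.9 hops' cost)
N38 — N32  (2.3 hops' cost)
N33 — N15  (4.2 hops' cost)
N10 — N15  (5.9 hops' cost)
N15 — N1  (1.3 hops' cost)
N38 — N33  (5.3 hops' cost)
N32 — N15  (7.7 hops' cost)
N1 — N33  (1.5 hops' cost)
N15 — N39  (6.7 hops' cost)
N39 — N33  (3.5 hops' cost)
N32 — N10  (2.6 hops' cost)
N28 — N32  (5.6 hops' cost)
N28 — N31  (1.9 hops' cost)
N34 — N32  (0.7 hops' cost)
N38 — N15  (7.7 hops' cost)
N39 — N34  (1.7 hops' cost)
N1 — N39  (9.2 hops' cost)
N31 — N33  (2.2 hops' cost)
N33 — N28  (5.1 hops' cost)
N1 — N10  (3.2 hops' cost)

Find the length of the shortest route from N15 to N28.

Enumerating some paths:
N15 → N1 → N33 → N31 → N28: 1.3+1.5+2.2+1.9 = 6.9
N15 → N1 → N33 → N28: 1.3+1.5+5.1 = 7.9
The minimum is 6.9 hops' cost via N15 → N1 → N33 → N31 → N28.

6.9 hops' cost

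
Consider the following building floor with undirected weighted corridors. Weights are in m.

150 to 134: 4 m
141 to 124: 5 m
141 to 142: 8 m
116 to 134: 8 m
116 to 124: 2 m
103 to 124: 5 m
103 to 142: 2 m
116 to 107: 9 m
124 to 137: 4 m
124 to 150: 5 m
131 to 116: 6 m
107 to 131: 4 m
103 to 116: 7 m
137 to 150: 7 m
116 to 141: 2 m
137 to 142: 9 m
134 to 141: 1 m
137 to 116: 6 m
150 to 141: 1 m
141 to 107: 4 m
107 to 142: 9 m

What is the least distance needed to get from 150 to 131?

Compare a few routes:
150–141–116–131: 1+2+6 = 9
150–134–141–107–131: 4+1+4+4 = 13
150–134–141–116–131: 4+1+2+6 = 13
150–124–116–131: 5+2+6 = 13
The minimum is 9 m via 150–141–116–131.

9 m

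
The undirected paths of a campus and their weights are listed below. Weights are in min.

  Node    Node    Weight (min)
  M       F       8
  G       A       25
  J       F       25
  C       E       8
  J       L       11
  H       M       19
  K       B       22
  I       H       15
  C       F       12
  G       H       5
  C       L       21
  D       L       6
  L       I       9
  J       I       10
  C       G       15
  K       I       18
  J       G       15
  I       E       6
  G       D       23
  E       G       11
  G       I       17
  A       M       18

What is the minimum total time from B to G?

57 min

Enumerating some paths:
B → K → I → H → G: 22+18+15+5 = 60
B → K → I → E → C → G: 22+18+6+8+15 = 69
B → K → I → J → G: 22+18+10+15 = 65
B → K → I → G: 22+18+17 = 57
The minimum is 57 min via B → K → I → G.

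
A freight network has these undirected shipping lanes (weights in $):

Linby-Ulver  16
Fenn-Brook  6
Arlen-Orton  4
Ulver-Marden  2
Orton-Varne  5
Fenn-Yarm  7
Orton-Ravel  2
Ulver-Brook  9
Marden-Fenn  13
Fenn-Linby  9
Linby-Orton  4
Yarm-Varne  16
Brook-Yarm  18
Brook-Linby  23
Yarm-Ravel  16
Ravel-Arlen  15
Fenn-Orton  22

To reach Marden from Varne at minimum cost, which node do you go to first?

Candidate routes:
Varne → Yarm → Fenn → Marden: 16+7+13 = 36
Varne → Orton → Linby → Fenn → Brook → Ulver → Marden: 5+4+9+6+9+2 = 35
Varne → Orton → Linby → Ulver → Marden: 5+4+16+2 = 27
Varne → Orton → Linby → Fenn → Marden: 5+4+9+13 = 31
Cheapest is Varne → Orton → Linby → Ulver → Marden at $27.
So from Varne the first move is to Orton.

Orton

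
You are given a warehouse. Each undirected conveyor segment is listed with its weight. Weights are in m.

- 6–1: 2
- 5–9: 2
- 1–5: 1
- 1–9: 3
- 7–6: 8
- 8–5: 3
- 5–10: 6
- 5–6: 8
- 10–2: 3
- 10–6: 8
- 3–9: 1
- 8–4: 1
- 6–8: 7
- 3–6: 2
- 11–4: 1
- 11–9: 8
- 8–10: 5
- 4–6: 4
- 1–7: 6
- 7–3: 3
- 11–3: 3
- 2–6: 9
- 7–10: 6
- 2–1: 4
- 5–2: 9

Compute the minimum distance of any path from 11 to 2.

Settle nodes by increasing distance from 11:
11: 0
4: 1  (via 11)
8: 2  (via 4)
3: 3  (via 11)
9: 4  (via 3)
5: 5  (via 8)
6: 5  (via 4)
1: 6  (via 5)
7: 6  (via 3)
10: 7  (via 8)
2: 10  (via 1)
Shortest route: 11 → 4 → 8 → 5 → 1 → 2 = 10 m.

10 m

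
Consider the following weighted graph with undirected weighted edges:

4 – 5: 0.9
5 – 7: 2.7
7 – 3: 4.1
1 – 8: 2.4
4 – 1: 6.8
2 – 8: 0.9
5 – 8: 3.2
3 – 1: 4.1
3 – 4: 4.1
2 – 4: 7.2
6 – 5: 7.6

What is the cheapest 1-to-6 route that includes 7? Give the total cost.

Best 1 to 7: 1 → 3 → 7 costing 8.2
Shortest 7→6: 7 → 5 → 6 = 10.3
Total via 7: 8.2 + 10.3 = 18.5.

18.5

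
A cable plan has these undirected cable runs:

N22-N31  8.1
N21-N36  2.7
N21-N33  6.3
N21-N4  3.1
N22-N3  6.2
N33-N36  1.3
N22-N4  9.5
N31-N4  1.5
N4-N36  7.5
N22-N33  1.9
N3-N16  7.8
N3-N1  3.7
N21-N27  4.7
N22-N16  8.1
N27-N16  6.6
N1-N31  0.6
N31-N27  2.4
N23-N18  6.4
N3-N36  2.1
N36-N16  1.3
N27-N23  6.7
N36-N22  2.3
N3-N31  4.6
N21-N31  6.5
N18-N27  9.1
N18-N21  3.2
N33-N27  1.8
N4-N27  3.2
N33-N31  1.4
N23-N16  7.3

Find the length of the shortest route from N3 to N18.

Settle nodes by increasing distance from N3:
N3: 0
N36: 2.1  (via N3)
N33: 3.4  (via N36)
N16: 3.4  (via N36)
N1: 3.7  (via N3)
N31: 4.3  (via N1)
N22: 4.4  (via N36)
N21: 4.8  (via N36)
N27: 5.2  (via N33)
N4: 5.8  (via N31)
N18: 8  (via N21)
Shortest route: N3–N36–N21–N18 = 8.

8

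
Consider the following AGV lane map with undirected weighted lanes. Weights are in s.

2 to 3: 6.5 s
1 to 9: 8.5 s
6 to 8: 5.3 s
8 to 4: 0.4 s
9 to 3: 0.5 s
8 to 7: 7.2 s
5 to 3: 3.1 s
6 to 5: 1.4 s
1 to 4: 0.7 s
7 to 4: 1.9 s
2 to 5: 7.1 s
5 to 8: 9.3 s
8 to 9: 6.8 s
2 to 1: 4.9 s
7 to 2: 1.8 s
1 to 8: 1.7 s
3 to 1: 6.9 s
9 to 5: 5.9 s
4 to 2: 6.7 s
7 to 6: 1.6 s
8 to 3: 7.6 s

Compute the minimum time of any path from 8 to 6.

Candidate routes:
8–1–4–7–6: 1.7+0.7+1.9+1.6 = 5.9
8–7–6: 7.2+1.6 = 8.8
8–6: 5.3 = 5.3
8–4–7–6: 0.4+1.9+1.6 = 3.9
The minimum is 3.9 s via 8–4–7–6.

3.9 s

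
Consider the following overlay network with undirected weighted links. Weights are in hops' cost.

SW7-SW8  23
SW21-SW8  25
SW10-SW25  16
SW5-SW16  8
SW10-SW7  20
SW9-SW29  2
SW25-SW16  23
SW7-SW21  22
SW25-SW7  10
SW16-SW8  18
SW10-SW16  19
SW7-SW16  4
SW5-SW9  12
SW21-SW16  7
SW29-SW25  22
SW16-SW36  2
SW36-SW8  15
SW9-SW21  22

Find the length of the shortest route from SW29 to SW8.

Running Dijkstra from SW29:
SW29: 0
SW9: 2  (via SW29)
SW5: 14  (via SW9)
SW16: 22  (via SW5)
SW25: 22  (via SW29)
SW36: 24  (via SW16)
SW21: 24  (via SW9)
SW7: 26  (via SW16)
SW10: 38  (via SW25)
SW8: 39  (via SW36)
Shortest route: SW29–SW9–SW5–SW16–SW36–SW8 = 39 hops' cost.

39 hops' cost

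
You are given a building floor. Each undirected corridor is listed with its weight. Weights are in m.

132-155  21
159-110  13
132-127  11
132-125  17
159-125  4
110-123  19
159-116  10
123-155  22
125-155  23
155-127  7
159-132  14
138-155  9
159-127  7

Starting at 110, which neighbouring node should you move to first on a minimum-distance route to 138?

Enumerating some paths:
110 - 123 - 155 - 138: 19+22+9 = 50
110 - 159 - 127 - 155 - 138: 13+7+7+9 = 36
110 - 159 - 125 - 155 - 138: 13+4+23+9 = 49
110 - 159 - 132 - 127 - 155 - 138: 13+14+11+7+9 = 54
The minimum is 36 m via 110 - 159 - 127 - 155 - 138.
So from 110 the first move is to 159.

159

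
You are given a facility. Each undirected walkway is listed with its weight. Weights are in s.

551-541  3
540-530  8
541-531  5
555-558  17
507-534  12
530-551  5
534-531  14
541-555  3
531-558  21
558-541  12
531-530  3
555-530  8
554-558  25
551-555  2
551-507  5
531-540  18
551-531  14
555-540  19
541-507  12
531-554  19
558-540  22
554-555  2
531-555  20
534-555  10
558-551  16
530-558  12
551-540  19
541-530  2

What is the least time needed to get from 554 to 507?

Running Dijkstra from 554:
554: 0
555: 2  (via 554)
551: 4  (via 555)
541: 5  (via 555)
530: 7  (via 541)
507: 9  (via 551)
Shortest route: 554–555–551–507 = 9 s.

9 s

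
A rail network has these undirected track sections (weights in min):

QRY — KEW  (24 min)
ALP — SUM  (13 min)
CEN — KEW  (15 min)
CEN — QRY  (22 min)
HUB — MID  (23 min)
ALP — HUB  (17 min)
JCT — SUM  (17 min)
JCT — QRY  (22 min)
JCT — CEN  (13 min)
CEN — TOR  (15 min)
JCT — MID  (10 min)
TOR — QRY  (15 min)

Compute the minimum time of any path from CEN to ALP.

Enumerating some paths:
CEN - TOR - QRY - JCT - SUM - ALP: 15+15+22+17+13 = 82
CEN - QRY - JCT - SUM - ALP: 22+22+17+13 = 74
CEN - JCT - SUM - ALP: 13+17+13 = 43
CEN - JCT - MID - HUB - ALP: 13+10+23+17 = 63
Cheapest is CEN - JCT - SUM - ALP at 43 min.

43 min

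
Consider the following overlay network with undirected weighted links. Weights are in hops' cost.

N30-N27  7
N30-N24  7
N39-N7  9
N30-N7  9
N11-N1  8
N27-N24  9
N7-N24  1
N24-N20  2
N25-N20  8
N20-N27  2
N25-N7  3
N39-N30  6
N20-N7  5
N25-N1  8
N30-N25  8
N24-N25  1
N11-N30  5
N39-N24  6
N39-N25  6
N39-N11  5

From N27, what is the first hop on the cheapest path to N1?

Enumerating some paths:
N27 - N20 - N24 - N25 - N1: 2+2+1+8 = 13
N27 - N20 - N7 - N24 - N25 - N1: 2+5+1+1+8 = 17
N27 - N20 - N24 - N7 - N25 - N1: 2+2+1+3+8 = 16
Cheapest is N27 - N20 - N24 - N25 - N1 at 13 hops' cost.
So from N27 the first move is to N20.

N20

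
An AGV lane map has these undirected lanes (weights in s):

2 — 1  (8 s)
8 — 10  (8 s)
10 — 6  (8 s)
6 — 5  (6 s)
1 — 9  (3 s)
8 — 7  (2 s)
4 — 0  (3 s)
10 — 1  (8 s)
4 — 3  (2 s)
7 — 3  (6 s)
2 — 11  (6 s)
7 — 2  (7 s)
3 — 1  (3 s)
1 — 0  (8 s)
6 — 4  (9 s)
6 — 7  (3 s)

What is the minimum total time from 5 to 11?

22 s

Candidate routes:
5 → 6 → 7 → 2 → 11: 6+3+7+6 = 22
5 → 6 → 4 → 3 → 1 → 2 → 11: 6+9+2+3+8+6 = 34
5 → 6 → 4 → 3 → 7 → 2 → 11: 6+9+2+6+7+6 = 36
5 → 6 → 7 → 3 → 1 → 2 → 11: 6+3+6+3+8+6 = 32
The minimum is 22 s via 5 → 6 → 7 → 2 → 11.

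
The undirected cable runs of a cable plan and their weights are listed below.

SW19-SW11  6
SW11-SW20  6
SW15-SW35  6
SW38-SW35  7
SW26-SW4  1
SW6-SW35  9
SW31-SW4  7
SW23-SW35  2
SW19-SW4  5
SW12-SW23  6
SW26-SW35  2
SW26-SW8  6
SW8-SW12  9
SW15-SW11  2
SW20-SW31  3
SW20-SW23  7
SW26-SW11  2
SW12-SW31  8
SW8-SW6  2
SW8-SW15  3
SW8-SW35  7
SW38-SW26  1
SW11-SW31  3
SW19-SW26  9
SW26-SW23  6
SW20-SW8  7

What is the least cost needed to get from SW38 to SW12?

11

Running Dijkstra from SW38:
SW38: 0
SW26: 1  (via SW38)
SW4: 2  (via SW26)
SW11: 3  (via SW26)
SW35: 3  (via SW26)
SW23: 5  (via SW35)
SW15: 5  (via SW11)
SW31: 6  (via SW11)
SW19: 7  (via SW4)
SW8: 7  (via SW26)
SW20: 9  (via SW11)
SW6: 9  (via SW8)
SW12: 11  (via SW23)
Shortest route: SW38 → SW26 → SW35 → SW23 → SW12 = 11.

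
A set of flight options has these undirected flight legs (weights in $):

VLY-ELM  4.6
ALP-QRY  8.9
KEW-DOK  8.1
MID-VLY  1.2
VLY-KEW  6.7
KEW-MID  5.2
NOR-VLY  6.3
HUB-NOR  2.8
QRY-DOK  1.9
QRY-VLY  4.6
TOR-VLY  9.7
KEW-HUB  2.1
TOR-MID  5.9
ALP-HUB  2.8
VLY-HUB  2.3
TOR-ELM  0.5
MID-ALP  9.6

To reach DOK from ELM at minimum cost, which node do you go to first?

Enumerating some paths:
ELM - VLY - QRY - DOK: 4.6+4.6+1.9 = 11.1
ELM - TOR - MID - VLY - QRY - DOK: 0.5+5.9+1.2+4.6+1.9 = 14.1
Cheapest is ELM - VLY - QRY - DOK at $11.1.
So from ELM the first move is to VLY.

VLY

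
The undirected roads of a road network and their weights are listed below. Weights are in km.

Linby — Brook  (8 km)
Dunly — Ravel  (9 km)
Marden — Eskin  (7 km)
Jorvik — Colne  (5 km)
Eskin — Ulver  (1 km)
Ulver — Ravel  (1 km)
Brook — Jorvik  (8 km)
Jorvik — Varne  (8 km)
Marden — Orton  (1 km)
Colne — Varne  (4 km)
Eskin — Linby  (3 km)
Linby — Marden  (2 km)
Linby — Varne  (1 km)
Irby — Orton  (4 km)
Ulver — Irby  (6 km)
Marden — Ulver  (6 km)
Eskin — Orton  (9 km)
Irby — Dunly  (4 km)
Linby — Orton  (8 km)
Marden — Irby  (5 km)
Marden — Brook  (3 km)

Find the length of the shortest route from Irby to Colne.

12 km

Candidate routes:
Irby - Marden - Linby - Varne - Colne: 5+2+1+4 = 12
Irby - Ulver - Eskin - Linby - Varne - Colne: 6+1+3+1+4 = 15
The minimum is 12 km via Irby - Marden - Linby - Varne - Colne.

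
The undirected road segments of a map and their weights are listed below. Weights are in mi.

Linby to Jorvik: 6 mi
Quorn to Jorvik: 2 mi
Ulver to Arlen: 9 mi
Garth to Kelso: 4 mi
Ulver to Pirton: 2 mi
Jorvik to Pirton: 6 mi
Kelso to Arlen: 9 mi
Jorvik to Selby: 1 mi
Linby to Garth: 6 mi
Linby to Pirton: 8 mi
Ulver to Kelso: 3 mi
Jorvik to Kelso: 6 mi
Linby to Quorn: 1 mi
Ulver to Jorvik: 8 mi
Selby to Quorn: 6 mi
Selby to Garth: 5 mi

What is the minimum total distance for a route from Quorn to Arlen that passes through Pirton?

Shortest Quorn→Pirton: Quorn–Jorvik–Pirton = 8
Best Pirton to Arlen: Pirton–Ulver–Arlen costing 11
Total via Pirton: 8 + 11 = 19 mi.

19 mi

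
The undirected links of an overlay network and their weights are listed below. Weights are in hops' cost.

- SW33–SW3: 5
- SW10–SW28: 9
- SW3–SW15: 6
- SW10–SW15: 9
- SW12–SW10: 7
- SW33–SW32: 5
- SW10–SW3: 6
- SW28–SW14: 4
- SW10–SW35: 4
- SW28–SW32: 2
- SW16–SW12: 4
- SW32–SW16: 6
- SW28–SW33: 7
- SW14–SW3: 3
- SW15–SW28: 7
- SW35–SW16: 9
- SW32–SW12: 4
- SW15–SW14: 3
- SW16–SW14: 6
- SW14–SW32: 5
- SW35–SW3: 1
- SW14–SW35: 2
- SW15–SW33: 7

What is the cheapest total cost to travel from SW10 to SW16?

11 hops' cost

Enumerating some paths:
SW10 - SW35 - SW3 - SW14 - SW16: 4+1+3+6 = 14
SW10 - SW12 - SW16: 7+4 = 11
SW10 - SW35 - SW14 - SW16: 4+2+6 = 12
SW10 - SW35 - SW16: 4+9 = 13
The minimum is 11 hops' cost via SW10 - SW12 - SW16.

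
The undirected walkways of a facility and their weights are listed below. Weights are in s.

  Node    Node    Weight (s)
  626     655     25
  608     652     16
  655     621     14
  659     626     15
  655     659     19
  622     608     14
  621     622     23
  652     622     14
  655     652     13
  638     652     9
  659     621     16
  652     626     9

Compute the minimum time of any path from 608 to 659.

Shortest distances from 608:
608: 0
622: 14  (via 608)
652: 16  (via 608)
626: 25  (via 652)
638: 25  (via 652)
655: 29  (via 652)
621: 37  (via 622)
659: 40  (via 626)
Shortest route: 608 → 652 → 626 → 659 = 40 s.

40 s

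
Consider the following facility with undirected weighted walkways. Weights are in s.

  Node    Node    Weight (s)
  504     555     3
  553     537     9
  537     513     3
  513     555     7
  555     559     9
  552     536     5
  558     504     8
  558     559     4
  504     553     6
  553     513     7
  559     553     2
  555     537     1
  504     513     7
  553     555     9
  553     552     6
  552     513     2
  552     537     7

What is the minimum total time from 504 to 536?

Settle nodes by increasing distance from 504:
504: 0
555: 3  (via 504)
537: 4  (via 555)
553: 6  (via 504)
513: 7  (via 504)
558: 8  (via 504)
559: 8  (via 553)
552: 9  (via 513)
536: 14  (via 552)
Shortest route: 504–513–552–536 = 14 s.

14 s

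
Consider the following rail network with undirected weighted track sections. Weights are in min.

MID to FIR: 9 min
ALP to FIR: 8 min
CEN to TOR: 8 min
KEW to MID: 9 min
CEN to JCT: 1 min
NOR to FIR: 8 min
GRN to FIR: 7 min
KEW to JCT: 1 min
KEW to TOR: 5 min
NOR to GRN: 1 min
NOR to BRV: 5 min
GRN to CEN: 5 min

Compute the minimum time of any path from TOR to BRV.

18 min

Shortest distances from TOR:
TOR: 0
KEW: 5  (via TOR)
JCT: 6  (via KEW)
CEN: 7  (via JCT)
GRN: 12  (via CEN)
NOR: 13  (via GRN)
MID: 14  (via KEW)
BRV: 18  (via NOR)
Shortest route: TOR–KEW–JCT–CEN–GRN–NOR–BRV = 18 min.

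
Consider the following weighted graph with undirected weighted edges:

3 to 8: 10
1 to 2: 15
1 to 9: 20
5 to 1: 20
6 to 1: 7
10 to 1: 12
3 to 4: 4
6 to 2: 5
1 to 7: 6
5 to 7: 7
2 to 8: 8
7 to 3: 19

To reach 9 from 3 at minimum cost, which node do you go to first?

7

Candidate routes:
3–8–2–1–9: 10+8+15+20 = 53
3–7–1–9: 19+6+20 = 45
3–8–2–6–1–9: 10+8+5+7+20 = 50
Cheapest is 3–7–1–9 at 45.
So from 3 the first move is to 7.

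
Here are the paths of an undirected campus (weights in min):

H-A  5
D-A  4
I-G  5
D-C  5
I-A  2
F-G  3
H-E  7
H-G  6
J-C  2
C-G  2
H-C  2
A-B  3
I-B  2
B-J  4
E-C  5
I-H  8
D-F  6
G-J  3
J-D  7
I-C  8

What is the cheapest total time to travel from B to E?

Running Dijkstra from B:
B: 0
I: 2  (via B)
A: 3  (via B)
J: 4  (via B)
C: 6  (via J)
D: 7  (via A)
G: 7  (via I)
H: 8  (via A)
F: 10  (via G)
E: 11  (via C)
Shortest route: B → J → C → E = 11 min.

11 min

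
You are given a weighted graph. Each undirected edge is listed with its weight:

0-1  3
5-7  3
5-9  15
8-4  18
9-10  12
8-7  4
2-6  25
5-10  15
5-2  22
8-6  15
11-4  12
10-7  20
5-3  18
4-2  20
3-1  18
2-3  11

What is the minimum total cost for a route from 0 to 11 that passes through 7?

76

Best 0 to 7: 0 → 1 → 3 → 5 → 7 costing 42
Best 7 to 11: 7 → 8 → 4 → 11 costing 34
Total via 7: 42 + 34 = 76.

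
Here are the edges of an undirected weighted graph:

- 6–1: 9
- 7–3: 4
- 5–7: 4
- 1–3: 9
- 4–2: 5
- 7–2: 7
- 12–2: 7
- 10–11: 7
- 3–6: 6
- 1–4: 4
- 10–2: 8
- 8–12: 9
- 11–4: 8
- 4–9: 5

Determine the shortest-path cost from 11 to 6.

21

Shortest distances from 11:
11: 0
10: 7  (via 11)
4: 8  (via 11)
1: 12  (via 4)
2: 13  (via 4)
9: 13  (via 4)
7: 20  (via 2)
12: 20  (via 2)
3: 21  (via 1)
6: 21  (via 1)
Shortest route: 11 → 4 → 1 → 6 = 21.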